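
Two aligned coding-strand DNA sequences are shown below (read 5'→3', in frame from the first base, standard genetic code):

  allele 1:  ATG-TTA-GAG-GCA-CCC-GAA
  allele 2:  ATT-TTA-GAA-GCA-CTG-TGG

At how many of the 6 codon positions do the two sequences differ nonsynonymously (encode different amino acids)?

3

Codon 1: ATG Met / ATT Ile — nonsynonymous.
Codon 2: TTA Leu / TTA Leu — identical.
Codon 3: GAG Glu / GAA Glu — synonymous.
Codon 4: GCA Ala / GCA Ala — identical.
Codon 5: CCC Pro / CTG Leu — nonsynonymous.
Codon 6: GAA Glu / TGG Trp — nonsynonymous.
Nonsynonymous differences: 3.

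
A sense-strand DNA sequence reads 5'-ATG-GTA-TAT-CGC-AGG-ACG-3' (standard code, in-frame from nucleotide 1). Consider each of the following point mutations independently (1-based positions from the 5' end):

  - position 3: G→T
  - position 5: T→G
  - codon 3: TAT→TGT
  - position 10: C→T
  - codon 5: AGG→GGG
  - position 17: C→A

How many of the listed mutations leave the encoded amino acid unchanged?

Codon 1: ATG (Met) → ATT (Ile) — missense.
Codon 2: GTA (Val) → GGA (Gly) — missense.
Codon 3: TAT (Tyr) → TGT (Cys) — missense.
Codon 4: CGC (Arg) → TGC (Cys) — missense.
Codon 5: AGG (Arg) → GGG (Gly) — missense.
Codon 6: ACG (Thr) → AAG (Lys) — missense.
Synonymous: 0 of 6.

0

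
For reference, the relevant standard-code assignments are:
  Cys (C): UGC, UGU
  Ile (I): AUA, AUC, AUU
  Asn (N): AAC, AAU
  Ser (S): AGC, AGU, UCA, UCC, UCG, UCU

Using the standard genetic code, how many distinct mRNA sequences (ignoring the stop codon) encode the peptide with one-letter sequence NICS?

72

Asn: 2 codons.
Ile: 3 codons.
Cys: 2 codons.
Ser: 6 codons.
2 × 3 × 2 × 6 = 72.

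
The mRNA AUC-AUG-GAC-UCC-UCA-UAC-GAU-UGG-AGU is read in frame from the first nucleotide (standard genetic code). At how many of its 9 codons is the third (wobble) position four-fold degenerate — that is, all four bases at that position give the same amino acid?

Codon 1 AUC (Ile): third position 3-fold.
Codon 2 AUG (Met): third position 1-fold.
Codon 3 GAC (Asp): third position 2-fold.
Codon 4 UCC (Ser): third position 4-fold.
Codon 5 UCA (Ser): third position 4-fold.
Codon 6 UAC (Tyr): third position 2-fold.
Codon 7 GAU (Asp): third position 2-fold.
Codon 8 UGG (Trp): third position 1-fold.
Codon 9 AGU (Ser): third position 2-fold.
Four-fold degenerate third positions: 2.

2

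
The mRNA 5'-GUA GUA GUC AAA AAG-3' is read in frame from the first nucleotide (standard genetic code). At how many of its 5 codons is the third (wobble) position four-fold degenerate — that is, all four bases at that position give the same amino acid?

Codon 1 GUA (Val): third position 4-fold.
Codon 2 GUA (Val): third position 4-fold.
Codon 3 GUC (Val): third position 4-fold.
Codon 4 AAA (Lys): third position 2-fold.
Codon 5 AAG (Lys): third position 2-fold.
Four-fold degenerate third positions: 3.

3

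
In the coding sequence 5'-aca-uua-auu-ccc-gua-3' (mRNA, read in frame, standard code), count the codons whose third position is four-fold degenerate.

3

Codon 1 ACA (Thr): third position 4-fold.
Codon 2 UUA (Leu): third position 2-fold.
Codon 3 AUU (Ile): third position 3-fold.
Codon 4 CCC (Pro): third position 4-fold.
Codon 5 GUA (Val): third position 4-fold.
Four-fold degenerate third positions: 3.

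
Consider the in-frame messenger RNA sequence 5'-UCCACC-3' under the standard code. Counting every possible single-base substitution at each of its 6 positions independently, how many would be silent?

Codon 1 (UCC, Ser): 3 synonymous substitutions.
Codon 2 (ACC, Thr): 3 synonymous substitutions.
Total: 3 + 3 = 6.

6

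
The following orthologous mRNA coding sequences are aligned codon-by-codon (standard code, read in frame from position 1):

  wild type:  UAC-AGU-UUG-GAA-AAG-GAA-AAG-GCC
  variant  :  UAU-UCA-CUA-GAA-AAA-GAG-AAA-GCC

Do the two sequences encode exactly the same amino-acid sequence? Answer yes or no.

Codon 1: UAC Tyr / UAU Tyr — synonymous.
Codon 2: AGU Ser / UCA Ser — synonymous.
Codon 3: UUG Leu / CUA Leu — synonymous.
Codon 4: GAA Glu / GAA Glu — identical.
Codon 5: AAG Lys / AAA Lys — synonymous.
Codon 6: GAA Glu / GAG Glu — synonymous.
Codon 7: AAG Lys / AAA Lys — synonymous.
Codon 8: GCC Ala / GCC Ala — identical.
Nonsynonymous differences: 0 → same protein.

yes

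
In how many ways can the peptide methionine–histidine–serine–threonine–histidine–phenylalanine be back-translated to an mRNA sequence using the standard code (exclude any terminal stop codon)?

192

Met: 1 codon.
His: 2 codons.
Ser: 6 codons.
Thr: 4 codons.
His: 2 codons.
Phe: 2 codons.
1 × 2 × 6 × 4 × 2 × 2 = 192.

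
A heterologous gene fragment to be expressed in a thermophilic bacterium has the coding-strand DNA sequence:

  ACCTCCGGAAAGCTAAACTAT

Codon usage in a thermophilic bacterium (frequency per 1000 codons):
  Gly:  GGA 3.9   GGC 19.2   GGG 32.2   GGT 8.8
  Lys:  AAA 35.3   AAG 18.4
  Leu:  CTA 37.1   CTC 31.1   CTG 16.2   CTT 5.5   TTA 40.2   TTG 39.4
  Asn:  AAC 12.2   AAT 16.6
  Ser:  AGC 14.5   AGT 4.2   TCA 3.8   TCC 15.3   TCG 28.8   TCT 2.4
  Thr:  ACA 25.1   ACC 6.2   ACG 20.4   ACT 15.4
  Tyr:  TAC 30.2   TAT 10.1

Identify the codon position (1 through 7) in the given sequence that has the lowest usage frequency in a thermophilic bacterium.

3

Codon 1 ACC (Thr): 6.2 per 1000.
Codon 2 TCC (Ser): 15.3 per 1000.
Codon 3 GGA (Gly): 3.9 per 1000.
Codon 4 AAG (Lys): 18.4 per 1000.
Codon 5 CTA (Leu): 37.1 per 1000.
Codon 6 AAC (Asn): 12.2 per 1000.
Codon 7 TAT (Tyr): 10.1 per 1000.
Lowest frequency is 3.9 at codon 3.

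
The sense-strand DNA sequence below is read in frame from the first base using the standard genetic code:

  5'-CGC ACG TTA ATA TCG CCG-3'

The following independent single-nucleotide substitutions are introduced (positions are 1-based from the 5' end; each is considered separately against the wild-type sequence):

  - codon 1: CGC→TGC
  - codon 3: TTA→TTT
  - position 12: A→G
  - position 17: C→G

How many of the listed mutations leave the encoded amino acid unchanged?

0

Codon 1: CGC (Arg) → TGC (Cys) — missense.
Codon 3: TTA (Leu) → TTT (Phe) — missense.
Codon 4: ATA (Ile) → ATG (Met) — missense.
Codon 6: CCG (Pro) → CGG (Arg) — missense.
Synonymous: 0 of 4.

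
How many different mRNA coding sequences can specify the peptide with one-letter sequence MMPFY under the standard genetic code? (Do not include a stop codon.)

Met: 1 codon.
Met: 1 codon.
Pro: 4 codons.
Phe: 2 codons.
Tyr: 2 codons.
1 × 1 × 4 × 2 × 2 = 16.

16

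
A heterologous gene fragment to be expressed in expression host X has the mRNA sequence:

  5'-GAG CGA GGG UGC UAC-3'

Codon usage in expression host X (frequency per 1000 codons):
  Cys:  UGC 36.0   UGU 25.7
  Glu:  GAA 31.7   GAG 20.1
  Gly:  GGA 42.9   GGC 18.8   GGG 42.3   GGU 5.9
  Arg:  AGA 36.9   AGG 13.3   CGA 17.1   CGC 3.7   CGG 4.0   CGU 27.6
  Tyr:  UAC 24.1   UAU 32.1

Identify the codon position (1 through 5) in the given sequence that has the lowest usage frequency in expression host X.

Codon 1 GAG (Glu): 20.1 per 1000.
Codon 2 CGA (Arg): 17.1 per 1000.
Codon 3 GGG (Gly): 42.3 per 1000.
Codon 4 UGC (Cys): 36.0 per 1000.
Codon 5 UAC (Tyr): 24.1 per 1000.
Lowest frequency is 17.1 at codon 2.

2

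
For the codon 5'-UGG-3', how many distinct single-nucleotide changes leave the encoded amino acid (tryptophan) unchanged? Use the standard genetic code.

0

Position 1: none → 0 synonymous.
Position 2: none → 0 synonymous.
Position 3: none → 0 synonymous.
Total: 0 + 0 + 0 = 0.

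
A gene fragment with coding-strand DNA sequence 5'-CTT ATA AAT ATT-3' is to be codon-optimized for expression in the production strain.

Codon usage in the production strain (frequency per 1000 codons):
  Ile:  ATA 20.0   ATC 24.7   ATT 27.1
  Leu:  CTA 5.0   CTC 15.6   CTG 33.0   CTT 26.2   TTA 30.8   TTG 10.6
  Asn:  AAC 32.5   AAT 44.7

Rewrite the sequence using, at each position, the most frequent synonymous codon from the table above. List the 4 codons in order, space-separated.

CTG ATT AAT ATT

Codon 1 (Leu): best is CTG at 33.0.
Codon 2 (Ile): best is ATT at 27.1.
Codon 3 (Asn): best is AAT at 44.7.
Codon 4 (Ile): best is ATT at 27.1.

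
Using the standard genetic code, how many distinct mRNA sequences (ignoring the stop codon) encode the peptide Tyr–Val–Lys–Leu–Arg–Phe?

Tyr: 2 codons.
Val: 4 codons.
Lys: 2 codons.
Leu: 6 codons.
Arg: 6 codons.
Phe: 2 codons.
2 × 4 × 2 × 6 × 6 × 2 = 1152.

1152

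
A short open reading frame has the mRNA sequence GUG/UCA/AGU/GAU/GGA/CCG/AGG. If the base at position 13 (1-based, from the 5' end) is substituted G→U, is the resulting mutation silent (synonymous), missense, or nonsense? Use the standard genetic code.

nonsense

Position 13 falls in codon 5: GGA → Gly.
After the substitution the codon is UGA → Stop.
The new codon is a stop codon, so this is a nonsense mutation.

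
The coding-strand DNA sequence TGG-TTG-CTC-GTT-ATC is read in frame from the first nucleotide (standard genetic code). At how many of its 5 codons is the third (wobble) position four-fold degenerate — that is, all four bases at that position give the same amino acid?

Codon 1 TGG (Trp): third position 1-fold.
Codon 2 TTG (Leu): third position 2-fold.
Codon 3 CTC (Leu): third position 4-fold.
Codon 4 GTT (Val): third position 4-fold.
Codon 5 ATC (Ile): third position 3-fold.
Four-fold degenerate third positions: 2.

2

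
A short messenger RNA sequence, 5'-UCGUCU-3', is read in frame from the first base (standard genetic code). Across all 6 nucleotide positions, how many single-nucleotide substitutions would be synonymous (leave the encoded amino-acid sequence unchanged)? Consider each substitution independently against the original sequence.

6

Codon 1 (UCG, Ser): 3 synonymous substitutions.
Codon 2 (UCU, Ser): 3 synonymous substitutions.
Total: 3 + 3 = 6.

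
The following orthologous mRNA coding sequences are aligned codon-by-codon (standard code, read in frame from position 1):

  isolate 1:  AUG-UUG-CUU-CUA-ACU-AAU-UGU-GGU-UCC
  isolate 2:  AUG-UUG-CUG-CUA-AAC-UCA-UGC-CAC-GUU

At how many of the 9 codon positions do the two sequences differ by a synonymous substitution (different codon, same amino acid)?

Codon 1: AUG Met / AUG Met — identical.
Codon 2: UUG Leu / UUG Leu — identical.
Codon 3: CUU Leu / CUG Leu — synonymous.
Codon 4: CUA Leu / CUA Leu — identical.
Codon 5: ACU Thr / AAC Asn — nonsynonymous.
Codon 6: AAU Asn / UCA Ser — nonsynonymous.
Codon 7: UGU Cys / UGC Cys — synonymous.
Codon 8: GGU Gly / CAC His — nonsynonymous.
Codon 9: UCC Ser / GUU Val — nonsynonymous.
Synonymous differences: 2.

2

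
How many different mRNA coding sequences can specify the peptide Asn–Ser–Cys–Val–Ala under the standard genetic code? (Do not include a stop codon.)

384

Asn: 2 codons.
Ser: 6 codons.
Cys: 2 codons.
Val: 4 codons.
Ala: 4 codons.
2 × 6 × 2 × 4 × 4 = 384.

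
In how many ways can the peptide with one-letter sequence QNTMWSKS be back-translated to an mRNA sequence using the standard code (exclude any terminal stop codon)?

1152

Gln: 2 codons.
Asn: 2 codons.
Thr: 4 codons.
Met: 1 codon.
Trp: 1 codon.
Ser: 6 codons.
Lys: 2 codons.
Ser: 6 codons.
2 × 2 × 4 × 1 × 1 × 6 × 2 × 6 = 1152.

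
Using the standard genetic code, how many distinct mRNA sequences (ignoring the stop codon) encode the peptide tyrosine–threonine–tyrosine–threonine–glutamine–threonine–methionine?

512

Tyr: 2 codons.
Thr: 4 codons.
Tyr: 2 codons.
Thr: 4 codons.
Gln: 2 codons.
Thr: 4 codons.
Met: 1 codon.
2 × 4 × 2 × 4 × 2 × 4 × 1 = 512.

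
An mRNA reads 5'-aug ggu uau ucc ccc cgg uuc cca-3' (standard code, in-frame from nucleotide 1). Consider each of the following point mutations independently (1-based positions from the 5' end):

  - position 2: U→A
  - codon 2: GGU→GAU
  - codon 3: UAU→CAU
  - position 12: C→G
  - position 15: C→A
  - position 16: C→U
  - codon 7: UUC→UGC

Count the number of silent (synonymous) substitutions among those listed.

2

Codon 1: AUG (Met) → AAG (Lys) — missense.
Codon 2: GGU (Gly) → GAU (Asp) — missense.
Codon 3: UAU (Tyr) → CAU (His) — missense.
Codon 4: UCC (Ser) → UCG (Ser) — synonymous.
Codon 5: CCC (Pro) → CCA (Pro) — synonymous.
Codon 6: CGG (Arg) → UGG (Trp) — missense.
Codon 7: UUC (Phe) → UGC (Cys) — missense.
Synonymous: 2 of 7.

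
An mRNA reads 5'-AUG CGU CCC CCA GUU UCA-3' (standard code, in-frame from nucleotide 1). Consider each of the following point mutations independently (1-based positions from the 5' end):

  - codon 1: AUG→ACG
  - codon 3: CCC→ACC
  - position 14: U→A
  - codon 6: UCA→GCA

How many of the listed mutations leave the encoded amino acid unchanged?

0

Codon 1: AUG (Met) → ACG (Thr) — missense.
Codon 3: CCC (Pro) → ACC (Thr) — missense.
Codon 5: GUU (Val) → GAU (Asp) — missense.
Codon 6: UCA (Ser) → GCA (Ala) — missense.
Synonymous: 0 of 4.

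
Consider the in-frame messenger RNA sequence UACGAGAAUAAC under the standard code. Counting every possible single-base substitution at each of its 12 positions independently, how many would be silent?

Codon 1 (UAC, Tyr): 1 synonymous substitution.
Codon 2 (GAG, Glu): 1 synonymous substitution.
Codon 3 (AAU, Asn): 1 synonymous substitution.
Codon 4 (AAC, Asn): 1 synonymous substitution.
Total: 1 + 1 + 1 + 1 = 4.

4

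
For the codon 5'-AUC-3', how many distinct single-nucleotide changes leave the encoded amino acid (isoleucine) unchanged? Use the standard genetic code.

Position 1: none → 0 synonymous.
Position 2: none → 0 synonymous.
Position 3: AUU, AUA → 2 synonymous.
Total: 0 + 0 + 2 = 2.

2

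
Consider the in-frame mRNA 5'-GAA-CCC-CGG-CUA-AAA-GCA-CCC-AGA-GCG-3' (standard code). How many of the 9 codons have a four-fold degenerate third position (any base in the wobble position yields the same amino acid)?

6

Codon 1 GAA (Glu): third position 2-fold.
Codon 2 CCC (Pro): third position 4-fold.
Codon 3 CGG (Arg): third position 4-fold.
Codon 4 CUA (Leu): third position 4-fold.
Codon 5 AAA (Lys): third position 2-fold.
Codon 6 GCA (Ala): third position 4-fold.
Codon 7 CCC (Pro): third position 4-fold.
Codon 8 AGA (Arg): third position 2-fold.
Codon 9 GCG (Ala): third position 4-fold.
Four-fold degenerate third positions: 6.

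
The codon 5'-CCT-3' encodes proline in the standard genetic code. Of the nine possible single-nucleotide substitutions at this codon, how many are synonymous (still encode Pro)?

3

Position 1: none → 0 synonymous.
Position 2: none → 0 synonymous.
Position 3: CCC, CCA, CCG → 3 synonymous.
Total: 0 + 0 + 3 = 3.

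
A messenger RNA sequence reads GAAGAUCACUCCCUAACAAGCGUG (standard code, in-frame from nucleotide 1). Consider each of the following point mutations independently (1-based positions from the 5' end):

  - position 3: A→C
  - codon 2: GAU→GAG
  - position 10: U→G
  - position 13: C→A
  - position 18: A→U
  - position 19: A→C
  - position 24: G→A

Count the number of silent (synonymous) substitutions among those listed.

Codon 1: GAA (Glu) → GAC (Asp) — missense.
Codon 2: GAU (Asp) → GAG (Glu) — missense.
Codon 4: UCC (Ser) → GCC (Ala) — missense.
Codon 5: CUA (Leu) → AUA (Ile) — missense.
Codon 6: ACA (Thr) → ACU (Thr) — synonymous.
Codon 7: AGC (Ser) → CGC (Arg) — missense.
Codon 8: GUG (Val) → GUA (Val) — synonymous.
Synonymous: 2 of 7.

2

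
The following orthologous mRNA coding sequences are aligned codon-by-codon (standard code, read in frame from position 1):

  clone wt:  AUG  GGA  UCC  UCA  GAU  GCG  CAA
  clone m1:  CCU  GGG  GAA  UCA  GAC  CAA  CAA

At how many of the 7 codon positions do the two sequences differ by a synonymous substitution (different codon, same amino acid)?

2

Codon 1: AUG Met / CCU Pro — nonsynonymous.
Codon 2: GGA Gly / GGG Gly — synonymous.
Codon 3: UCC Ser / GAA Glu — nonsynonymous.
Codon 4: UCA Ser / UCA Ser — identical.
Codon 5: GAU Asp / GAC Asp — synonymous.
Codon 6: GCG Ala / CAA Gln — nonsynonymous.
Codon 7: CAA Gln / CAA Gln — identical.
Synonymous differences: 2.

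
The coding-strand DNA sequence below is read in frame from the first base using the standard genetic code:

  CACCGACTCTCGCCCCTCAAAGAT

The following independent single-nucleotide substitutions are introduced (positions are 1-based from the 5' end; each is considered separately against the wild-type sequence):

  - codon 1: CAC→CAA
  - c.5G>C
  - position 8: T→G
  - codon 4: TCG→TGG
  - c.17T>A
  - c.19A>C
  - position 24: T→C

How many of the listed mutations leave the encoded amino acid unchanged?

1

Codon 1: CAC (His) → CAA (Gln) — missense.
Codon 2: CGA (Arg) → CCA (Pro) — missense.
Codon 3: CTC (Leu) → CGC (Arg) — missense.
Codon 4: TCG (Ser) → TGG (Trp) — missense.
Codon 6: CTC (Leu) → CAC (His) — missense.
Codon 7: AAA (Lys) → CAA (Gln) — missense.
Codon 8: GAT (Asp) → GAC (Asp) — synonymous.
Synonymous: 1 of 7.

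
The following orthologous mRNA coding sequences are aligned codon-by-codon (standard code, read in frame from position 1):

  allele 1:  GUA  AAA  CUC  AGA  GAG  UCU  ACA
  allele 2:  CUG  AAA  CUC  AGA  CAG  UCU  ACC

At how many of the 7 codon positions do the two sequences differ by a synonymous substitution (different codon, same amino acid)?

Codon 1: GUA Val / CUG Leu — nonsynonymous.
Codon 2: AAA Lys / AAA Lys — identical.
Codon 3: CUC Leu / CUC Leu — identical.
Codon 4: AGA Arg / AGA Arg — identical.
Codon 5: GAG Glu / CAG Gln — nonsynonymous.
Codon 6: UCU Ser / UCU Ser — identical.
Codon 7: ACA Thr / ACC Thr — synonymous.
Synonymous differences: 1.

1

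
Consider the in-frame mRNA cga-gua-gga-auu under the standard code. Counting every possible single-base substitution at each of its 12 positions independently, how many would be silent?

Codon 1 (CGA, Arg): 4 synonymous substitutions.
Codon 2 (GUA, Val): 3 synonymous substitutions.
Codon 3 (GGA, Gly): 3 synonymous substitutions.
Codon 4 (AUU, Ile): 2 synonymous substitutions.
Total: 4 + 3 + 3 + 2 = 12.

12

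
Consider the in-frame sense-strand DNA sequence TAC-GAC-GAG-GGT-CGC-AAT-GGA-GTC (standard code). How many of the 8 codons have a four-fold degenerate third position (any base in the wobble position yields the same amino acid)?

Codon 1 TAC (Tyr): third position 2-fold.
Codon 2 GAC (Asp): third position 2-fold.
Codon 3 GAG (Glu): third position 2-fold.
Codon 4 GGT (Gly): third position 4-fold.
Codon 5 CGC (Arg): third position 4-fold.
Codon 6 AAT (Asn): third position 2-fold.
Codon 7 GGA (Gly): third position 4-fold.
Codon 8 GTC (Val): third position 4-fold.
Four-fold degenerate third positions: 4.

4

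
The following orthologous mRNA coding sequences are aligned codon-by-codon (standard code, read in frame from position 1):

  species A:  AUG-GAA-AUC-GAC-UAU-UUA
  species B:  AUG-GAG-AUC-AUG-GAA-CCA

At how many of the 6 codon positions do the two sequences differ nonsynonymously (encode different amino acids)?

Codon 1: AUG Met / AUG Met — identical.
Codon 2: GAA Glu / GAG Glu — synonymous.
Codon 3: AUC Ile / AUC Ile — identical.
Codon 4: GAC Asp / AUG Met — nonsynonymous.
Codon 5: UAU Tyr / GAA Glu — nonsynonymous.
Codon 6: UUA Leu / CCA Pro — nonsynonymous.
Nonsynonymous differences: 3.

3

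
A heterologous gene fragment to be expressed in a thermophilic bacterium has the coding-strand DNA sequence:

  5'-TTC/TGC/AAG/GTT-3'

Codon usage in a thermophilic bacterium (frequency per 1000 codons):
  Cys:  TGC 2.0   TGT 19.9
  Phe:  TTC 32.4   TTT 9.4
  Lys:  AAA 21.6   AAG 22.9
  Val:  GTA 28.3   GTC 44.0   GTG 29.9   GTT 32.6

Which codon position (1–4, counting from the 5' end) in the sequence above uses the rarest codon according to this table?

Codon 1 TTC (Phe): 32.4 per 1000.
Codon 2 TGC (Cys): 2.0 per 1000.
Codon 3 AAG (Lys): 22.9 per 1000.
Codon 4 GTT (Val): 32.6 per 1000.
Lowest frequency is 2.0 at codon 2.

2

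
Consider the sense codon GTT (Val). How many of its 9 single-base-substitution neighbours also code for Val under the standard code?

3

Position 1: none → 0 synonymous.
Position 2: none → 0 synonymous.
Position 3: GTC, GTA, GTG → 3 synonymous.
Total: 0 + 0 + 3 = 3.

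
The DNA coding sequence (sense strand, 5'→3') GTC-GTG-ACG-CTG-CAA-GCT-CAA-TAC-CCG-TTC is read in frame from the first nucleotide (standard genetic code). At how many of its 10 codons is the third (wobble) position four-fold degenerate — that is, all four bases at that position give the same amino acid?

Codon 1 GTC (Val): third position 4-fold.
Codon 2 GTG (Val): third position 4-fold.
Codon 3 ACG (Thr): third position 4-fold.
Codon 4 CTG (Leu): third position 4-fold.
Codon 5 CAA (Gln): third position 2-fold.
Codon 6 GCT (Ala): third position 4-fold.
Codon 7 CAA (Gln): third position 2-fold.
Codon 8 TAC (Tyr): third position 2-fold.
Codon 9 CCG (Pro): third position 4-fold.
Codon 10 TTC (Phe): third position 2-fold.
Four-fold degenerate third positions: 6.

6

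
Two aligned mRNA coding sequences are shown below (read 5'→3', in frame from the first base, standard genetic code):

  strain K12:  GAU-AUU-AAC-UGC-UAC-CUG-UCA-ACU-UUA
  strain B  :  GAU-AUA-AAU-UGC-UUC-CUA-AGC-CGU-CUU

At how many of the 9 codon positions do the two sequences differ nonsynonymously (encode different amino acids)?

2

Codon 1: GAU Asp / GAU Asp — identical.
Codon 2: AUU Ile / AUA Ile — synonymous.
Codon 3: AAC Asn / AAU Asn — synonymous.
Codon 4: UGC Cys / UGC Cys — identical.
Codon 5: UAC Tyr / UUC Phe — nonsynonymous.
Codon 6: CUG Leu / CUA Leu — synonymous.
Codon 7: UCA Ser / AGC Ser — synonymous.
Codon 8: ACU Thr / CGU Arg — nonsynonymous.
Codon 9: UUA Leu / CUU Leu — synonymous.
Nonsynonymous differences: 2.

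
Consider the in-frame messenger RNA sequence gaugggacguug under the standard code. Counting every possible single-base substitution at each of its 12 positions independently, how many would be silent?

Codon 1 (GAU, Asp): 1 synonymous substitution.
Codon 2 (GGG, Gly): 3 synonymous substitutions.
Codon 3 (ACG, Thr): 3 synonymous substitutions.
Codon 4 (UUG, Leu): 2 synonymous substitutions.
Total: 1 + 3 + 3 + 2 = 9.

9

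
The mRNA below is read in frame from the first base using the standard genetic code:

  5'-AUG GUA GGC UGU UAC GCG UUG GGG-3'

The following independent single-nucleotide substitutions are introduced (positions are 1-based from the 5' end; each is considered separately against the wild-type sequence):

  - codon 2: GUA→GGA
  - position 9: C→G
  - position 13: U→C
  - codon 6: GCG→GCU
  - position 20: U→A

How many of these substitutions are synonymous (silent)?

2

Codon 2: GUA (Val) → GGA (Gly) — missense.
Codon 3: GGC (Gly) → GGG (Gly) — synonymous.
Codon 5: UAC (Tyr) → CAC (His) — missense.
Codon 6: GCG (Ala) → GCU (Ala) — synonymous.
Codon 7: UUG (Leu) → UAG (Stop) — nonsense.
Synonymous: 2 of 5.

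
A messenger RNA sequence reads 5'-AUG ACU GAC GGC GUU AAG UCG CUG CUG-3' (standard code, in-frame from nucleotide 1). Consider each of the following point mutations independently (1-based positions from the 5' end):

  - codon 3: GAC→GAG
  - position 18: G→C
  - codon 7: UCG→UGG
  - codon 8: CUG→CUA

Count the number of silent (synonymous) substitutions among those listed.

Codon 3: GAC (Asp) → GAG (Glu) — missense.
Codon 6: AAG (Lys) → AAC (Asn) — missense.
Codon 7: UCG (Ser) → UGG (Trp) — missense.
Codon 8: CUG (Leu) → CUA (Leu) — synonymous.
Synonymous: 1 of 4.

1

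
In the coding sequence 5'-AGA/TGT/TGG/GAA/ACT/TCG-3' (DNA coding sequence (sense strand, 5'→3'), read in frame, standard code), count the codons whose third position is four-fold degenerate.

2

Codon 1 AGA (Arg): third position 2-fold.
Codon 2 TGT (Cys): third position 2-fold.
Codon 3 TGG (Trp): third position 1-fold.
Codon 4 GAA (Glu): third position 2-fold.
Codon 5 ACT (Thr): third position 4-fold.
Codon 6 TCG (Ser): third position 4-fold.
Four-fold degenerate third positions: 2.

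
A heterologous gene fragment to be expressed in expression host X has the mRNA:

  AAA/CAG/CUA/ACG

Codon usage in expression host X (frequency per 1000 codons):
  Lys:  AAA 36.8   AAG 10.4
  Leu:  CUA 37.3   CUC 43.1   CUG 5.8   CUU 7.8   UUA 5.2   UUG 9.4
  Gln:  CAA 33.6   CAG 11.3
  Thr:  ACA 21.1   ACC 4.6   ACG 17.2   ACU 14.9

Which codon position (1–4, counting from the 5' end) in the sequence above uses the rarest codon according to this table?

2

Codon 1 AAA (Lys): 36.8 per 1000.
Codon 2 CAG (Gln): 11.3 per 1000.
Codon 3 CUA (Leu): 37.3 per 1000.
Codon 4 ACG (Thr): 17.2 per 1000.
Lowest frequency is 11.3 at codon 2.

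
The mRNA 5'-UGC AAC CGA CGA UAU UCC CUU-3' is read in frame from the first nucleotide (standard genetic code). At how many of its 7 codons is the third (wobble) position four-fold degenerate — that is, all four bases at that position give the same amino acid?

4

Codon 1 UGC (Cys): third position 2-fold.
Codon 2 AAC (Asn): third position 2-fold.
Codon 3 CGA (Arg): third position 4-fold.
Codon 4 CGA (Arg): third position 4-fold.
Codon 5 UAU (Tyr): third position 2-fold.
Codon 6 UCC (Ser): third position 4-fold.
Codon 7 CUU (Leu): third position 4-fold.
Four-fold degenerate third positions: 4.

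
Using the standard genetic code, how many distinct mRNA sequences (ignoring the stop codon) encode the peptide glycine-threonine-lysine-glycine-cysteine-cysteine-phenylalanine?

1024

Gly: 4 codons.
Thr: 4 codons.
Lys: 2 codons.
Gly: 4 codons.
Cys: 2 codons.
Cys: 2 codons.
Phe: 2 codons.
4 × 4 × 2 × 4 × 2 × 2 × 2 = 1024.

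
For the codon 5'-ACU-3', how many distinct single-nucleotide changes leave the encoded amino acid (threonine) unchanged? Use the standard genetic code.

3

Position 1: none → 0 synonymous.
Position 2: none → 0 synonymous.
Position 3: ACC, ACA, ACG → 3 synonymous.
Total: 0 + 0 + 3 = 3.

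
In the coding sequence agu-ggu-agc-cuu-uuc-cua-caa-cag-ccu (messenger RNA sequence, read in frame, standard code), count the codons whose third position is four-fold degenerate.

Codon 1 AGU (Ser): third position 2-fold.
Codon 2 GGU (Gly): third position 4-fold.
Codon 3 AGC (Ser): third position 2-fold.
Codon 4 CUU (Leu): third position 4-fold.
Codon 5 UUC (Phe): third position 2-fold.
Codon 6 CUA (Leu): third position 4-fold.
Codon 7 CAA (Gln): third position 2-fold.
Codon 8 CAG (Gln): third position 2-fold.
Codon 9 CCU (Pro): third position 4-fold.
Four-fold degenerate third positions: 4.

4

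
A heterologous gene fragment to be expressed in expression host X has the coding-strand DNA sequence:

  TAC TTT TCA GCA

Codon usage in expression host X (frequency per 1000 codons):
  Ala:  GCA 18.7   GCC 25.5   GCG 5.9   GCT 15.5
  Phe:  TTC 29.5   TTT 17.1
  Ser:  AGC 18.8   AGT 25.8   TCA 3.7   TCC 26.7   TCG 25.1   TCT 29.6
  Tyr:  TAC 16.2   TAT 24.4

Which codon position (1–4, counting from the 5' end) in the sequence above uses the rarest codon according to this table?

3

Codon 1 TAC (Tyr): 16.2 per 1000.
Codon 2 TTT (Phe): 17.1 per 1000.
Codon 3 TCA (Ser): 3.7 per 1000.
Codon 4 GCA (Ala): 18.7 per 1000.
Lowest frequency is 3.7 at codon 3.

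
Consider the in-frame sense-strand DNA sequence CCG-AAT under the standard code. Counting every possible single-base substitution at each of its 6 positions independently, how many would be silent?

4

Codon 1 (CCG, Pro): 3 synonymous substitutions.
Codon 2 (AAT, Asn): 1 synonymous substitution.
Total: 3 + 1 = 4.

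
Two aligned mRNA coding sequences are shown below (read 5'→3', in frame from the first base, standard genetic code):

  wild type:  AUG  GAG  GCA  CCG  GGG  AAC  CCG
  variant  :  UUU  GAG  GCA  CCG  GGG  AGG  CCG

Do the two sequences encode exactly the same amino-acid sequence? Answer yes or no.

Codon 1: AUG Met / UUU Phe — nonsynonymous.
Codon 2: GAG Glu / GAG Glu — identical.
Codon 3: GCA Ala / GCA Ala — identical.
Codon 4: CCG Pro / CCG Pro — identical.
Codon 5: GGG Gly / GGG Gly — identical.
Codon 6: AAC Asn / AGG Arg — nonsynonymous.
Codon 7: CCG Pro / CCG Pro — identical.
Nonsynonymous differences: 2 → different protein.

no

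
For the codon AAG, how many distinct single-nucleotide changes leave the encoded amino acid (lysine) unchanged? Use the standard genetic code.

Position 1: none → 0 synonymous.
Position 2: none → 0 synonymous.
Position 3: AAA → 1 synonymous.
Total: 0 + 0 + 1 = 1.

1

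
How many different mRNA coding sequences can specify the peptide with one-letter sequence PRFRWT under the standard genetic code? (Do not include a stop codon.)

1152

Pro: 4 codons.
Arg: 6 codons.
Phe: 2 codons.
Arg: 6 codons.
Trp: 1 codon.
Thr: 4 codons.
4 × 6 × 2 × 6 × 1 × 4 = 1152.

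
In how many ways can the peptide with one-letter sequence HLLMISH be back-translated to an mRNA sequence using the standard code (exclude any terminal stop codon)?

His: 2 codons.
Leu: 6 codons.
Leu: 6 codons.
Met: 1 codon.
Ile: 3 codons.
Ser: 6 codons.
His: 2 codons.
2 × 6 × 6 × 1 × 3 × 6 × 2 = 2592.

2592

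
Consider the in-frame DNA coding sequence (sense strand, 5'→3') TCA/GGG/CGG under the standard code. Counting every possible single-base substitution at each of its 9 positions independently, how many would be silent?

Codon 1 (TCA, Ser): 3 synonymous substitutions.
Codon 2 (GGG, Gly): 3 synonymous substitutions.
Codon 3 (CGG, Arg): 4 synonymous substitutions.
Total: 3 + 3 + 4 = 10.

10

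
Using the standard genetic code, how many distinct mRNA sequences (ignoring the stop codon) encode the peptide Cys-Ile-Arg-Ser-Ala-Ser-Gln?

10368

Cys: 2 codons.
Ile: 3 codons.
Arg: 6 codons.
Ser: 6 codons.
Ala: 4 codons.
Ser: 6 codons.
Gln: 2 codons.
2 × 3 × 6 × 6 × 4 × 6 × 2 = 10368.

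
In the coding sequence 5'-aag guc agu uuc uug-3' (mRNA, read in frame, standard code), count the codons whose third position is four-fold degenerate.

1

Codon 1 AAG (Lys): third position 2-fold.
Codon 2 GUC (Val): third position 4-fold.
Codon 3 AGU (Ser): third position 2-fold.
Codon 4 UUC (Phe): third position 2-fold.
Codon 5 UUG (Leu): third position 2-fold.
Four-fold degenerate third positions: 1.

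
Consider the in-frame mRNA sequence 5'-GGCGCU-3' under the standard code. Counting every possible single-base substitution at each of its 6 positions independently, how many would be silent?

6

Codon 1 (GGC, Gly): 3 synonymous substitutions.
Codon 2 (GCU, Ala): 3 synonymous substitutions.
Total: 3 + 3 = 6.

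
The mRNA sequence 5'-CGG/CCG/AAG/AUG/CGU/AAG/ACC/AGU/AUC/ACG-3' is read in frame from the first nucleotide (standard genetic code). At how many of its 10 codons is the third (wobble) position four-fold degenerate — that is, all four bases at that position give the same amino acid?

5

Codon 1 CGG (Arg): third position 4-fold.
Codon 2 CCG (Pro): third position 4-fold.
Codon 3 AAG (Lys): third position 2-fold.
Codon 4 AUG (Met): third position 1-fold.
Codon 5 CGU (Arg): third position 4-fold.
Codon 6 AAG (Lys): third position 2-fold.
Codon 7 ACC (Thr): third position 4-fold.
Codon 8 AGU (Ser): third position 2-fold.
Codon 9 AUC (Ile): third position 3-fold.
Codon 10 ACG (Thr): third position 4-fold.
Four-fold degenerate third positions: 5.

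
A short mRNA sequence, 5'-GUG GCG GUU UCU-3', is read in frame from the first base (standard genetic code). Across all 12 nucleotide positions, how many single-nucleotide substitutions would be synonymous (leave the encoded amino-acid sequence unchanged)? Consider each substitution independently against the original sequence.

Codon 1 (GUG, Val): 3 synonymous substitutions.
Codon 2 (GCG, Ala): 3 synonymous substitutions.
Codon 3 (GUU, Val): 3 synonymous substitutions.
Codon 4 (UCU, Ser): 3 synonymous substitutions.
Total: 3 + 3 + 3 + 3 = 12.

12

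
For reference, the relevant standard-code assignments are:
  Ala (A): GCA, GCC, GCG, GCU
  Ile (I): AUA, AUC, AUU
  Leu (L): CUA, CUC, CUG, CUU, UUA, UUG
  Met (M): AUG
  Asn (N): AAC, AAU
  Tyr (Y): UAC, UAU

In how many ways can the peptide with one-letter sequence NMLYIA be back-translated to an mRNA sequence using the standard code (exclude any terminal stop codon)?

Asn: 2 codons.
Met: 1 codon.
Leu: 6 codons.
Tyr: 2 codons.
Ile: 3 codons.
Ala: 4 codons.
2 × 1 × 6 × 2 × 3 × 4 = 288.

288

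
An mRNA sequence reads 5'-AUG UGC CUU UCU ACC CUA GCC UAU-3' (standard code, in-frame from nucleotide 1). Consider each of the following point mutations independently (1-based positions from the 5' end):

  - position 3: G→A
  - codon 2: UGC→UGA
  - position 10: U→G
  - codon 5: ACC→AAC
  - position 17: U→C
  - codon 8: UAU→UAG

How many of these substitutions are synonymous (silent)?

Codon 1: AUG (Met) → AUA (Ile) — missense.
Codon 2: UGC (Cys) → UGA (Stop) — nonsense.
Codon 4: UCU (Ser) → GCU (Ala) — missense.
Codon 5: ACC (Thr) → AAC (Asn) — missense.
Codon 6: CUA (Leu) → CCA (Pro) — missense.
Codon 8: UAU (Tyr) → UAG (Stop) — nonsense.
Synonymous: 0 of 6.

0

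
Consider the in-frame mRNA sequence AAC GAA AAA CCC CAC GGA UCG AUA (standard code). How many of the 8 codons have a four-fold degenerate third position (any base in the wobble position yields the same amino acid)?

Codon 1 AAC (Asn): third position 2-fold.
Codon 2 GAA (Glu): third position 2-fold.
Codon 3 AAA (Lys): third position 2-fold.
Codon 4 CCC (Pro): third position 4-fold.
Codon 5 CAC (His): third position 2-fold.
Codon 6 GGA (Gly): third position 4-fold.
Codon 7 UCG (Ser): third position 4-fold.
Codon 8 AUA (Ile): third position 3-fold.
Four-fold degenerate third positions: 3.

3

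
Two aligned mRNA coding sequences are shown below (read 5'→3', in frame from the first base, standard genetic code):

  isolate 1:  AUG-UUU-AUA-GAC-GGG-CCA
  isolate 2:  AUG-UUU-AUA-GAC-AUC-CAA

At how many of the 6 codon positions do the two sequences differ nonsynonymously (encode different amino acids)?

2

Codon 1: AUG Met / AUG Met — identical.
Codon 2: UUU Phe / UUU Phe — identical.
Codon 3: AUA Ile / AUA Ile — identical.
Codon 4: GAC Asp / GAC Asp — identical.
Codon 5: GGG Gly / AUC Ile — nonsynonymous.
Codon 6: CCA Pro / CAA Gln — nonsynonymous.
Nonsynonymous differences: 2.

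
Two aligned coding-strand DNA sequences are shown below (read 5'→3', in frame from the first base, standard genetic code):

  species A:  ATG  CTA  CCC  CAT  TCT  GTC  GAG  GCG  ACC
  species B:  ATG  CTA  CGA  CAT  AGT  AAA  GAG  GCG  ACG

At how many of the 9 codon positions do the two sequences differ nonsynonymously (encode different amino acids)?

Codon 1: ATG Met / ATG Met — identical.
Codon 2: CTA Leu / CTA Leu — identical.
Codon 3: CCC Pro / CGA Arg — nonsynonymous.
Codon 4: CAT His / CAT His — identical.
Codon 5: TCT Ser / AGT Ser — synonymous.
Codon 6: GTC Val / AAA Lys — nonsynonymous.
Codon 7: GAG Glu / GAG Glu — identical.
Codon 8: GCG Ala / GCG Ala — identical.
Codon 9: ACC Thr / ACG Thr — synonymous.
Nonsynonymous differences: 2.

2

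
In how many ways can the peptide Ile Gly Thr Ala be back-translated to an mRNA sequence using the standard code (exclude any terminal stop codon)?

192

Ile: 3 codons.
Gly: 4 codons.
Thr: 4 codons.
Ala: 4 codons.
3 × 4 × 4 × 4 = 192.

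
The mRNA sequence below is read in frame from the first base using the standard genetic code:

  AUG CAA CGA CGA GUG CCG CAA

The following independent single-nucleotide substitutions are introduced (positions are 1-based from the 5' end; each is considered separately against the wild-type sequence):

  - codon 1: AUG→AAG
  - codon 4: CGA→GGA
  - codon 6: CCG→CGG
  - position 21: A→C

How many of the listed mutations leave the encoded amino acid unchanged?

0

Codon 1: AUG (Met) → AAG (Lys) — missense.
Codon 4: CGA (Arg) → GGA (Gly) — missense.
Codon 6: CCG (Pro) → CGG (Arg) — missense.
Codon 7: CAA (Gln) → CAC (His) — missense.
Synonymous: 0 of 4.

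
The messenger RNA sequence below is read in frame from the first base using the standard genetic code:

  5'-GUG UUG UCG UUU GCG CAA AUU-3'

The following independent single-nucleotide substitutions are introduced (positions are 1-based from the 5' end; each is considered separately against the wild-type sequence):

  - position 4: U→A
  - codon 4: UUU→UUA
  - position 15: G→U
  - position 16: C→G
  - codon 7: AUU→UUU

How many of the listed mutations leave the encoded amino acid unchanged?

1

Codon 2: UUG (Leu) → AUG (Met) — missense.
Codon 4: UUU (Phe) → UUA (Leu) — missense.
Codon 5: GCG (Ala) → GCU (Ala) — synonymous.
Codon 6: CAA (Gln) → GAA (Glu) — missense.
Codon 7: AUU (Ile) → UUU (Phe) — missense.
Synonymous: 1 of 5.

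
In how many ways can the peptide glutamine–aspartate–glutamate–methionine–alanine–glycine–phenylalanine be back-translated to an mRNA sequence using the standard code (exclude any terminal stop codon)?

256

Gln: 2 codons.
Asp: 2 codons.
Glu: 2 codons.
Met: 1 codon.
Ala: 4 codons.
Gly: 4 codons.
Phe: 2 codons.
2 × 2 × 2 × 1 × 4 × 4 × 2 = 256.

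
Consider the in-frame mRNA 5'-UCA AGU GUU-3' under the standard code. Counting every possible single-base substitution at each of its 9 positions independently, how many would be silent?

7

Codon 1 (UCA, Ser): 3 synonymous substitutions.
Codon 2 (AGU, Ser): 1 synonymous substitution.
Codon 3 (GUU, Val): 3 synonymous substitutions.
Total: 3 + 1 + 3 = 7.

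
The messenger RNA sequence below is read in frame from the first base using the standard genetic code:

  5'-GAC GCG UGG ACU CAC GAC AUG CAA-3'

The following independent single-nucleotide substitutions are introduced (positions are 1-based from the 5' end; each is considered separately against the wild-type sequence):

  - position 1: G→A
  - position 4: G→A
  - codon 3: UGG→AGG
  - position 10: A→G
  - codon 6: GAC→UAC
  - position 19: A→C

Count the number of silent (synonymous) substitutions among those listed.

0

Codon 1: GAC (Asp) → AAC (Asn) — missense.
Codon 2: GCG (Ala) → ACG (Thr) — missense.
Codon 3: UGG (Trp) → AGG (Arg) — missense.
Codon 4: ACU (Thr) → GCU (Ala) — missense.
Codon 6: GAC (Asp) → UAC (Tyr) — missense.
Codon 7: AUG (Met) → CUG (Leu) — missense.
Synonymous: 0 of 6.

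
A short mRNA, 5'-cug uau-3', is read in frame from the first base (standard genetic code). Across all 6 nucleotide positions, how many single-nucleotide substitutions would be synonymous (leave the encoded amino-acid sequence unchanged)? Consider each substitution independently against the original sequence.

5

Codon 1 (CUG, Leu): 4 synonymous substitutions.
Codon 2 (UAU, Tyr): 1 synonymous substitution.
Total: 4 + 1 = 5.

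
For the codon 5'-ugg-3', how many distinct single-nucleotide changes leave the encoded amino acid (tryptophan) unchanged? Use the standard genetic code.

0

Position 1: none → 0 synonymous.
Position 2: none → 0 synonymous.
Position 3: none → 0 synonymous.
Total: 0 + 0 + 0 = 0.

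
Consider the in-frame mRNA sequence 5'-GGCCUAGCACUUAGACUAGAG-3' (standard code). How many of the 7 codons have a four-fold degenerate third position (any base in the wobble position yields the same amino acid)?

5

Codon 1 GGC (Gly): third position 4-fold.
Codon 2 CUA (Leu): third position 4-fold.
Codon 3 GCA (Ala): third position 4-fold.
Codon 4 CUU (Leu): third position 4-fold.
Codon 5 AGA (Arg): third position 2-fold.
Codon 6 CUA (Leu): third position 4-fold.
Codon 7 GAG (Glu): third position 2-fold.
Four-fold degenerate third positions: 5.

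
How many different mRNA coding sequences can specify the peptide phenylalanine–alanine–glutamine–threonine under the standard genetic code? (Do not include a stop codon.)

64

Phe: 2 codons.
Ala: 4 codons.
Gln: 2 codons.
Thr: 4 codons.
2 × 4 × 2 × 4 = 64.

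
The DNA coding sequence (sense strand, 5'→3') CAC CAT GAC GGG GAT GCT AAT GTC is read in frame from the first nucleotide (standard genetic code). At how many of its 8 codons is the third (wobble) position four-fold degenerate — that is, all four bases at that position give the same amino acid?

3

Codon 1 CAC (His): third position 2-fold.
Codon 2 CAT (His): third position 2-fold.
Codon 3 GAC (Asp): third position 2-fold.
Codon 4 GGG (Gly): third position 4-fold.
Codon 5 GAT (Asp): third position 2-fold.
Codon 6 GCT (Ala): third position 4-fold.
Codon 7 AAT (Asn): third position 2-fold.
Codon 8 GTC (Val): third position 4-fold.
Four-fold degenerate third positions: 3.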